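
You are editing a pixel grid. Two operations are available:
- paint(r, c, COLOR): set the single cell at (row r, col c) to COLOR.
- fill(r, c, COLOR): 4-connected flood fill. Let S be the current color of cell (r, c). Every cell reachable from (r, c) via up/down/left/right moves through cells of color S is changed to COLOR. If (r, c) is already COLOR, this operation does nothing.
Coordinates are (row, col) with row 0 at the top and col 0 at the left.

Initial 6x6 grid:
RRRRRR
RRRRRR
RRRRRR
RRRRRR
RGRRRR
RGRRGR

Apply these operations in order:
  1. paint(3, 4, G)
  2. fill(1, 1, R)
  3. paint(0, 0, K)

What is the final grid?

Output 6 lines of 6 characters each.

After op 1 paint(3,4,G):
RRRRRR
RRRRRR
RRRRRR
RRRRGR
RGRRRR
RGRRGR
After op 2 fill(1,1,R) [0 cells changed]:
RRRRRR
RRRRRR
RRRRRR
RRRRGR
RGRRRR
RGRRGR
After op 3 paint(0,0,K):
KRRRRR
RRRRRR
RRRRRR
RRRRGR
RGRRRR
RGRRGR

Answer: KRRRRR
RRRRRR
RRRRRR
RRRRGR
RGRRRR
RGRRGR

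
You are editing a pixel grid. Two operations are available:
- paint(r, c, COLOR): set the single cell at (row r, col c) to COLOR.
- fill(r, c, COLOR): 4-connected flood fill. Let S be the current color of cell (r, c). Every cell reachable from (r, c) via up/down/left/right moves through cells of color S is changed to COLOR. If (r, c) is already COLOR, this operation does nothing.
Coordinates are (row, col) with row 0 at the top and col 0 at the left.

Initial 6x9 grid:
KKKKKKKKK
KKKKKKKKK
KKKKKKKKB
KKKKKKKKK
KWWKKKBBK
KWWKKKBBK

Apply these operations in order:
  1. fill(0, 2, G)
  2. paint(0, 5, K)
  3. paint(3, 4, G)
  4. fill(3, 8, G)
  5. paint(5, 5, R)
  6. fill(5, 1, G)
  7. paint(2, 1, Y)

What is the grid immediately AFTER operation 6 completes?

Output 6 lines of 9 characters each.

Answer: GGGGGKGGG
GGGGGGGGG
GGGGGGGGB
GGGGGGGGG
GGGGGGBBG
GGGGGRBBG

Derivation:
After op 1 fill(0,2,G) [45 cells changed]:
GGGGGGGGG
GGGGGGGGG
GGGGGGGGB
GGGGGGGGG
GWWGGGBBG
GWWGGGBBG
After op 2 paint(0,5,K):
GGGGGKGGG
GGGGGGGGG
GGGGGGGGB
GGGGGGGGG
GWWGGGBBG
GWWGGGBBG
After op 3 paint(3,4,G):
GGGGGKGGG
GGGGGGGGG
GGGGGGGGB
GGGGGGGGG
GWWGGGBBG
GWWGGGBBG
After op 4 fill(3,8,G) [0 cells changed]:
GGGGGKGGG
GGGGGGGGG
GGGGGGGGB
GGGGGGGGG
GWWGGGBBG
GWWGGGBBG
After op 5 paint(5,5,R):
GGGGGKGGG
GGGGGGGGG
GGGGGGGGB
GGGGGGGGG
GWWGGGBBG
GWWGGRBBG
After op 6 fill(5,1,G) [4 cells changed]:
GGGGGKGGG
GGGGGGGGG
GGGGGGGGB
GGGGGGGGG
GGGGGGBBG
GGGGGRBBG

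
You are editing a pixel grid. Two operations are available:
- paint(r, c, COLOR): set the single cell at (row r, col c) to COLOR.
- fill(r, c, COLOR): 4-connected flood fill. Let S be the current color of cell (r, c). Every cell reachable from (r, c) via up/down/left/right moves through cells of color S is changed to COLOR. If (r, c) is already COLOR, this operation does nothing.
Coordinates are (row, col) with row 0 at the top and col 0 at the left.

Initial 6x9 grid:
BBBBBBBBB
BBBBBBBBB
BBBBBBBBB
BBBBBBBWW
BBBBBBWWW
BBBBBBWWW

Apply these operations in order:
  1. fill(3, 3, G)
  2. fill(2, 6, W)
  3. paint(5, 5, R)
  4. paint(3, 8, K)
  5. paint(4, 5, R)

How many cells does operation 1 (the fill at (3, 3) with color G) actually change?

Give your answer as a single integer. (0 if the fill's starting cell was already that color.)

After op 1 fill(3,3,G) [46 cells changed]:
GGGGGGGGG
GGGGGGGGG
GGGGGGGGG
GGGGGGGWW
GGGGGGWWW
GGGGGGWWW

Answer: 46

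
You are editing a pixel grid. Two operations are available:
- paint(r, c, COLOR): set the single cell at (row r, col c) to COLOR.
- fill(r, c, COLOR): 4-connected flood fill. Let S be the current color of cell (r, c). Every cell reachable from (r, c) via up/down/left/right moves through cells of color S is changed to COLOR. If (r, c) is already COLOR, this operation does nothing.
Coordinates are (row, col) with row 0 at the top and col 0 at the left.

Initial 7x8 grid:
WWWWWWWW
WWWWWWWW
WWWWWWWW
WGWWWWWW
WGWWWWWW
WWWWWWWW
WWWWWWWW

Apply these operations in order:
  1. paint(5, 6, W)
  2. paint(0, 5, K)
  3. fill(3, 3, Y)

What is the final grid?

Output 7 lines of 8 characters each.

After op 1 paint(5,6,W):
WWWWWWWW
WWWWWWWW
WWWWWWWW
WGWWWWWW
WGWWWWWW
WWWWWWWW
WWWWWWWW
After op 2 paint(0,5,K):
WWWWWKWW
WWWWWWWW
WWWWWWWW
WGWWWWWW
WGWWWWWW
WWWWWWWW
WWWWWWWW
After op 3 fill(3,3,Y) [53 cells changed]:
YYYYYKYY
YYYYYYYY
YYYYYYYY
YGYYYYYY
YGYYYYYY
YYYYYYYY
YYYYYYYY

Answer: YYYYYKYY
YYYYYYYY
YYYYYYYY
YGYYYYYY
YGYYYYYY
YYYYYYYY
YYYYYYYY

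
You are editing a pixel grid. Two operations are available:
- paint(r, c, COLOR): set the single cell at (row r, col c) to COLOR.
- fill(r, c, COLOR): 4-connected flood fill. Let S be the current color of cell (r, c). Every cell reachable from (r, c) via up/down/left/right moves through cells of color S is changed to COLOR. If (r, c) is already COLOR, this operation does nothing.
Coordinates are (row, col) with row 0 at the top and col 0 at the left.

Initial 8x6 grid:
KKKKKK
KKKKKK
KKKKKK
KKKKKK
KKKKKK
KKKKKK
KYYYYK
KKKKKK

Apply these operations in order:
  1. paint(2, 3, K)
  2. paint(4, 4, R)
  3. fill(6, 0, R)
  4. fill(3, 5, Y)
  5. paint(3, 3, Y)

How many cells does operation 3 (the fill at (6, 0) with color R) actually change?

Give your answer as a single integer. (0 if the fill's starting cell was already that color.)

After op 1 paint(2,3,K):
KKKKKK
KKKKKK
KKKKKK
KKKKKK
KKKKKK
KKKKKK
KYYYYK
KKKKKK
After op 2 paint(4,4,R):
KKKKKK
KKKKKK
KKKKKK
KKKKKK
KKKKRK
KKKKKK
KYYYYK
KKKKKK
After op 3 fill(6,0,R) [43 cells changed]:
RRRRRR
RRRRRR
RRRRRR
RRRRRR
RRRRRR
RRRRRR
RYYYYR
RRRRRR

Answer: 43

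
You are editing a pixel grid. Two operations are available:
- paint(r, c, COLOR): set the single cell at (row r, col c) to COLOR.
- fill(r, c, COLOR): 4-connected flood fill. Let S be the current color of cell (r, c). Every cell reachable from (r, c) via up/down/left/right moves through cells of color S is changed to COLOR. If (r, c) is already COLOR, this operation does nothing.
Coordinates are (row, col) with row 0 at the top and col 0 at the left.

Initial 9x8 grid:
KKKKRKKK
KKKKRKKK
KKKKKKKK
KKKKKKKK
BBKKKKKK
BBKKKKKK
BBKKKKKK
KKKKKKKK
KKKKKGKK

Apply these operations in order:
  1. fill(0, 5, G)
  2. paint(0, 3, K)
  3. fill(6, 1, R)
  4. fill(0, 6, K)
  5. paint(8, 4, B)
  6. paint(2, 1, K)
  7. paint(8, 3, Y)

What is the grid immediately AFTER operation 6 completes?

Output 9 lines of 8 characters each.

Answer: KKKKRKKK
KKKKRKKK
KKKKKKKK
KKKKKKKK
RRKKKKKK
RRKKKKKK
RRKKKKKK
KKKKKKKK
KKKKBKKK

Derivation:
After op 1 fill(0,5,G) [63 cells changed]:
GGGGRGGG
GGGGRGGG
GGGGGGGG
GGGGGGGG
BBGGGGGG
BBGGGGGG
BBGGGGGG
GGGGGGGG
GGGGGGGG
After op 2 paint(0,3,K):
GGGKRGGG
GGGGRGGG
GGGGGGGG
GGGGGGGG
BBGGGGGG
BBGGGGGG
BBGGGGGG
GGGGGGGG
GGGGGGGG
After op 3 fill(6,1,R) [6 cells changed]:
GGGKRGGG
GGGGRGGG
GGGGGGGG
GGGGGGGG
RRGGGGGG
RRGGGGGG
RRGGGGGG
GGGGGGGG
GGGGGGGG
After op 4 fill(0,6,K) [63 cells changed]:
KKKKRKKK
KKKKRKKK
KKKKKKKK
KKKKKKKK
RRKKKKKK
RRKKKKKK
RRKKKKKK
KKKKKKKK
KKKKKKKK
After op 5 paint(8,4,B):
KKKKRKKK
KKKKRKKK
KKKKKKKK
KKKKKKKK
RRKKKKKK
RRKKKKKK
RRKKKKKK
KKKKKKKK
KKKKBKKK
After op 6 paint(2,1,K):
KKKKRKKK
KKKKRKKK
KKKKKKKK
KKKKKKKK
RRKKKKKK
RRKKKKKK
RRKKKKKK
KKKKKKKK
KKKKBKKK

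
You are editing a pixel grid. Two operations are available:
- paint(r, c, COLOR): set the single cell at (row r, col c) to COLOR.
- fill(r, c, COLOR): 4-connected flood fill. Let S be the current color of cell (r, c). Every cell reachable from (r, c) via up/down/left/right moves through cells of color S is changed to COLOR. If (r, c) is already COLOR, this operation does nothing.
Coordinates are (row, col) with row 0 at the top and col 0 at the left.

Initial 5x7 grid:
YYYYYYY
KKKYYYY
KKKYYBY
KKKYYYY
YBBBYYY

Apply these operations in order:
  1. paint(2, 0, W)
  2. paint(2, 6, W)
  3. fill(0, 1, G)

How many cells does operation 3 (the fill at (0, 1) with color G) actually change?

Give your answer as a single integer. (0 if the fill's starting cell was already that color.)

Answer: 20

Derivation:
After op 1 paint(2,0,W):
YYYYYYY
KKKYYYY
WKKYYBY
KKKYYYY
YBBBYYY
After op 2 paint(2,6,W):
YYYYYYY
KKKYYYY
WKKYYBW
KKKYYYY
YBBBYYY
After op 3 fill(0,1,G) [20 cells changed]:
GGGGGGG
KKKGGGG
WKKGGBW
KKKGGGG
YBBBGGG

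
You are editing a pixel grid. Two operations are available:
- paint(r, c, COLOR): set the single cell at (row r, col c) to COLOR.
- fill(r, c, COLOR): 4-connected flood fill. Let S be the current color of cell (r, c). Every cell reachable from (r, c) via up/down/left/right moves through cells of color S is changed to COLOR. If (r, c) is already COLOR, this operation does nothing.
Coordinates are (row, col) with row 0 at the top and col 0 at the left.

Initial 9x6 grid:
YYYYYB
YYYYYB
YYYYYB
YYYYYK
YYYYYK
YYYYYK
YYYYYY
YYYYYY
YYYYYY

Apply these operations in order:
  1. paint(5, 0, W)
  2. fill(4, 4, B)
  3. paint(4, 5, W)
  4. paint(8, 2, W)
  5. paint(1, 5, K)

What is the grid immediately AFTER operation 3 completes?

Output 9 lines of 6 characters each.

After op 1 paint(5,0,W):
YYYYYB
YYYYYB
YYYYYB
YYYYYK
YYYYYK
WYYYYK
YYYYYY
YYYYYY
YYYYYY
After op 2 fill(4,4,B) [47 cells changed]:
BBBBBB
BBBBBB
BBBBBB
BBBBBK
BBBBBK
WBBBBK
BBBBBB
BBBBBB
BBBBBB
After op 3 paint(4,5,W):
BBBBBB
BBBBBB
BBBBBB
BBBBBK
BBBBBW
WBBBBK
BBBBBB
BBBBBB
BBBBBB

Answer: BBBBBB
BBBBBB
BBBBBB
BBBBBK
BBBBBW
WBBBBK
BBBBBB
BBBBBB
BBBBBB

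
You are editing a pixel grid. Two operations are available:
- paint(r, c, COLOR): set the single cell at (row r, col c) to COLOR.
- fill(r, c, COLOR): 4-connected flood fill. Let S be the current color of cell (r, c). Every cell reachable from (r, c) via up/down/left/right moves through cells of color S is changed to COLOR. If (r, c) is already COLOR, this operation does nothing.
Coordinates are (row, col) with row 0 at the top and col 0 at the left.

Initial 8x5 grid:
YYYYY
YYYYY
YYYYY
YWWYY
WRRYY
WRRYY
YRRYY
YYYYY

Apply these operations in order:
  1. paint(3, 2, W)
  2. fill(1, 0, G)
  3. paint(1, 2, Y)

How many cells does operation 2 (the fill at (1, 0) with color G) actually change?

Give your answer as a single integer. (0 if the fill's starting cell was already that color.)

Answer: 30

Derivation:
After op 1 paint(3,2,W):
YYYYY
YYYYY
YYYYY
YWWYY
WRRYY
WRRYY
YRRYY
YYYYY
After op 2 fill(1,0,G) [30 cells changed]:
GGGGG
GGGGG
GGGGG
GWWGG
WRRGG
WRRGG
GRRGG
GGGGG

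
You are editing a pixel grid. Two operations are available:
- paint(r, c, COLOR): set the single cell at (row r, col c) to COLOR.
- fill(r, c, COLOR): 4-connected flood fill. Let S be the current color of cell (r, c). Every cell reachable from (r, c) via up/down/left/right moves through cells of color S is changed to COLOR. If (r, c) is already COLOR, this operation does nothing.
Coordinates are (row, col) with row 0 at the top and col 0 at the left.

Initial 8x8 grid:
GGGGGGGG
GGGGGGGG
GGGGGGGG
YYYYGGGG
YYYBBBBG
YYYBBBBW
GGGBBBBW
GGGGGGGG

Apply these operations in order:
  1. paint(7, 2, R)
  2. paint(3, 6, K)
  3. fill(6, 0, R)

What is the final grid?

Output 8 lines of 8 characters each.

After op 1 paint(7,2,R):
GGGGGGGG
GGGGGGGG
GGGGGGGG
YYYYGGGG
YYYBBBBG
YYYBBBBW
GGGBBBBW
GGRGGGGG
After op 2 paint(3,6,K):
GGGGGGGG
GGGGGGGG
GGGGGGGG
YYYYGGKG
YYYBBBBG
YYYBBBBW
GGGBBBBW
GGRGGGGG
After op 3 fill(6,0,R) [5 cells changed]:
GGGGGGGG
GGGGGGGG
GGGGGGGG
YYYYGGKG
YYYBBBBG
YYYBBBBW
RRRBBBBW
RRRGGGGG

Answer: GGGGGGGG
GGGGGGGG
GGGGGGGG
YYYYGGKG
YYYBBBBG
YYYBBBBW
RRRBBBBW
RRRGGGGG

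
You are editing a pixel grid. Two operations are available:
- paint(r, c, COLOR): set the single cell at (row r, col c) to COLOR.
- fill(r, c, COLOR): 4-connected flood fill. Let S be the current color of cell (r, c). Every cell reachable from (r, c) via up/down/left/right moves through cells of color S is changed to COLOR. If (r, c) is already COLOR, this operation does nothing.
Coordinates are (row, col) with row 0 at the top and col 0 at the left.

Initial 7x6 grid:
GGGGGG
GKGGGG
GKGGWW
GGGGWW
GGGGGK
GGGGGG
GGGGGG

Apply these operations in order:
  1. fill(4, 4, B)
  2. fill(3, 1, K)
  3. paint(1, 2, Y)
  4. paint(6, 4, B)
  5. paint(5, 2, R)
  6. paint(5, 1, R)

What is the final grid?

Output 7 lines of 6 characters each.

Answer: KKKKKK
KKYKKK
KKKKWW
KKKKWW
KKKKKK
KRRKKK
KKKKBK

Derivation:
After op 1 fill(4,4,B) [35 cells changed]:
BBBBBB
BKBBBB
BKBBWW
BBBBWW
BBBBBK
BBBBBB
BBBBBB
After op 2 fill(3,1,K) [35 cells changed]:
KKKKKK
KKKKKK
KKKKWW
KKKKWW
KKKKKK
KKKKKK
KKKKKK
After op 3 paint(1,2,Y):
KKKKKK
KKYKKK
KKKKWW
KKKKWW
KKKKKK
KKKKKK
KKKKKK
After op 4 paint(6,4,B):
KKKKKK
KKYKKK
KKKKWW
KKKKWW
KKKKKK
KKKKKK
KKKKBK
After op 5 paint(5,2,R):
KKKKKK
KKYKKK
KKKKWW
KKKKWW
KKKKKK
KKRKKK
KKKKBK
After op 6 paint(5,1,R):
KKKKKK
KKYKKK
KKKKWW
KKKKWW
KKKKKK
KRRKKK
KKKKBK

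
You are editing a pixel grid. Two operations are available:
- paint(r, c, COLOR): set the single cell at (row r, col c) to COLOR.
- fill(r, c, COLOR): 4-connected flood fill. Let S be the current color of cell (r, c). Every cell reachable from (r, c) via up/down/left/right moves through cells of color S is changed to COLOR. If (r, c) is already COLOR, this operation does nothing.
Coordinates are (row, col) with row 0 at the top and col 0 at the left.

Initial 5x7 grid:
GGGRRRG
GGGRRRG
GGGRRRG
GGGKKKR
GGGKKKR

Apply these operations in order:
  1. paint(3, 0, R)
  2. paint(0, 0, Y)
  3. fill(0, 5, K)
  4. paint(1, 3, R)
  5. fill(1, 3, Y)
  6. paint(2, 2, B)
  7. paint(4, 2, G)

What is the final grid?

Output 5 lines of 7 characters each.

Answer: YGGKKKG
GGGYKKG
GGBKKKG
RGGKKKR
GGGKKKR

Derivation:
After op 1 paint(3,0,R):
GGGRRRG
GGGRRRG
GGGRRRG
RGGKKKR
GGGKKKR
After op 2 paint(0,0,Y):
YGGRRRG
GGGRRRG
GGGRRRG
RGGKKKR
GGGKKKR
After op 3 fill(0,5,K) [9 cells changed]:
YGGKKKG
GGGKKKG
GGGKKKG
RGGKKKR
GGGKKKR
After op 4 paint(1,3,R):
YGGKKKG
GGGRKKG
GGGKKKG
RGGKKKR
GGGKKKR
After op 5 fill(1,3,Y) [1 cells changed]:
YGGKKKG
GGGYKKG
GGGKKKG
RGGKKKR
GGGKKKR
After op 6 paint(2,2,B):
YGGKKKG
GGGYKKG
GGBKKKG
RGGKKKR
GGGKKKR
After op 7 paint(4,2,G):
YGGKKKG
GGGYKKG
GGBKKKG
RGGKKKR
GGGKKKR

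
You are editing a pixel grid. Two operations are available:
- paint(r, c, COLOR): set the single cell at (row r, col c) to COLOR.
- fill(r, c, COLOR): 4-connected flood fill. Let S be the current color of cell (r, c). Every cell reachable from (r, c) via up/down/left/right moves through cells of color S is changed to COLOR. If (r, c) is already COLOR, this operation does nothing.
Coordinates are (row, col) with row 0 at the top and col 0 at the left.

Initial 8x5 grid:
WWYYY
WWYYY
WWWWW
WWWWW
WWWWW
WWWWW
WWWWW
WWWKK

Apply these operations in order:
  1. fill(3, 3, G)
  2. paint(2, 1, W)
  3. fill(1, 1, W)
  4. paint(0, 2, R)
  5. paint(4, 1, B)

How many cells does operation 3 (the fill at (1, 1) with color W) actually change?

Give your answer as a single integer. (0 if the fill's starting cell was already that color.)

Answer: 31

Derivation:
After op 1 fill(3,3,G) [32 cells changed]:
GGYYY
GGYYY
GGGGG
GGGGG
GGGGG
GGGGG
GGGGG
GGGKK
After op 2 paint(2,1,W):
GGYYY
GGYYY
GWGGG
GGGGG
GGGGG
GGGGG
GGGGG
GGGKK
After op 3 fill(1,1,W) [31 cells changed]:
WWYYY
WWYYY
WWWWW
WWWWW
WWWWW
WWWWW
WWWWW
WWWKK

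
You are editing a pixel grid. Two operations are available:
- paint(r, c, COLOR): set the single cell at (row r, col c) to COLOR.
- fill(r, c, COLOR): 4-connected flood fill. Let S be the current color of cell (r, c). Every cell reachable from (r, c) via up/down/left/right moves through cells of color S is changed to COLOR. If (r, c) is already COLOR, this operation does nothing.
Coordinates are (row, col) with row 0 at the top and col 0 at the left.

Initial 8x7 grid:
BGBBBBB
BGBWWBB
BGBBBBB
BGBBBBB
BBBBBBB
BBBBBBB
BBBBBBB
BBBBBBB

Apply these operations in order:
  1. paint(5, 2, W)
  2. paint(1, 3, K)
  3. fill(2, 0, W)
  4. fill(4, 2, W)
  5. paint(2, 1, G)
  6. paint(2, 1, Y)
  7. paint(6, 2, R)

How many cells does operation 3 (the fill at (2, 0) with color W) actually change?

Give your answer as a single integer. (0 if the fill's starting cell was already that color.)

After op 1 paint(5,2,W):
BGBBBBB
BGBWWBB
BGBBBBB
BGBBBBB
BBBBBBB
BBWBBBB
BBBBBBB
BBBBBBB
After op 2 paint(1,3,K):
BGBBBBB
BGBKWBB
BGBBBBB
BGBBBBB
BBBBBBB
BBWBBBB
BBBBBBB
BBBBBBB
After op 3 fill(2,0,W) [49 cells changed]:
WGWWWWW
WGWKWWW
WGWWWWW
WGWWWWW
WWWWWWW
WWWWWWW
WWWWWWW
WWWWWWW

Answer: 49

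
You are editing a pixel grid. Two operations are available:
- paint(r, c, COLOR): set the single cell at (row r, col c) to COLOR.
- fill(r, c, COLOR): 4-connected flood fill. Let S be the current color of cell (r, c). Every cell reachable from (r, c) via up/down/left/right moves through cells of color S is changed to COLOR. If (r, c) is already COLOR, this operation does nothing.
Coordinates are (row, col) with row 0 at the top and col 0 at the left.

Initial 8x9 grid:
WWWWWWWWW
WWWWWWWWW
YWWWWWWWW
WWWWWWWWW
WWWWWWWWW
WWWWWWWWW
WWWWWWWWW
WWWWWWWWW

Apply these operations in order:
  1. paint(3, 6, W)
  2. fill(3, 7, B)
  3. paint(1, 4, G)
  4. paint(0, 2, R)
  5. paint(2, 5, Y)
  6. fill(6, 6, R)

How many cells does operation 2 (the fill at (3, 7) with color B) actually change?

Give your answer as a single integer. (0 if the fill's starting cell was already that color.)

After op 1 paint(3,6,W):
WWWWWWWWW
WWWWWWWWW
YWWWWWWWW
WWWWWWWWW
WWWWWWWWW
WWWWWWWWW
WWWWWWWWW
WWWWWWWWW
After op 2 fill(3,7,B) [71 cells changed]:
BBBBBBBBB
BBBBBBBBB
YBBBBBBBB
BBBBBBBBB
BBBBBBBBB
BBBBBBBBB
BBBBBBBBB
BBBBBBBBB

Answer: 71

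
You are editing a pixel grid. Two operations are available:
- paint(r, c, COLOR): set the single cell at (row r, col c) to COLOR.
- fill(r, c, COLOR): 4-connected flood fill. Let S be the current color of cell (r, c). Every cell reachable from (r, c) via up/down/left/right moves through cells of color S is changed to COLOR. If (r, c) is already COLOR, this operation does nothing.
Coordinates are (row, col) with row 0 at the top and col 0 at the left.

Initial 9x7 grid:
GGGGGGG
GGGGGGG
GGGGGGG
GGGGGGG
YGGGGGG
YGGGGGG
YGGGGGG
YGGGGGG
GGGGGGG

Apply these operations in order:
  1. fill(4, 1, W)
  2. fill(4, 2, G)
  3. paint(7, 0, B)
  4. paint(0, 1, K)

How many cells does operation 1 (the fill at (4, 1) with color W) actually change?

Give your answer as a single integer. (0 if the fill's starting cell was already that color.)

After op 1 fill(4,1,W) [59 cells changed]:
WWWWWWW
WWWWWWW
WWWWWWW
WWWWWWW
YWWWWWW
YWWWWWW
YWWWWWW
YWWWWWW
WWWWWWW

Answer: 59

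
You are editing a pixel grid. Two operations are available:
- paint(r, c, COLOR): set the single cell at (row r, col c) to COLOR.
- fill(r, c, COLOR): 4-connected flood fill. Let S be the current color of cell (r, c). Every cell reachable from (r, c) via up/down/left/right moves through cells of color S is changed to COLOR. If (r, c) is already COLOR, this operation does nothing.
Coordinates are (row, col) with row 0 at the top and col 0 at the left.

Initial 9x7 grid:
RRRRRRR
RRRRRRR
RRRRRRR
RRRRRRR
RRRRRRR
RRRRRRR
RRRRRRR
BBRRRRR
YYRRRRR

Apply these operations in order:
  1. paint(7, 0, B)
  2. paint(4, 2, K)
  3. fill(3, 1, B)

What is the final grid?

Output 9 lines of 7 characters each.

Answer: BBBBBBB
BBBBBBB
BBBBBBB
BBBBBBB
BBKBBBB
BBBBBBB
BBBBBBB
BBBBBBB
YYBBBBB

Derivation:
After op 1 paint(7,0,B):
RRRRRRR
RRRRRRR
RRRRRRR
RRRRRRR
RRRRRRR
RRRRRRR
RRRRRRR
BBRRRRR
YYRRRRR
After op 2 paint(4,2,K):
RRRRRRR
RRRRRRR
RRRRRRR
RRRRRRR
RRKRRRR
RRRRRRR
RRRRRRR
BBRRRRR
YYRRRRR
After op 3 fill(3,1,B) [58 cells changed]:
BBBBBBB
BBBBBBB
BBBBBBB
BBBBBBB
BBKBBBB
BBBBBBB
BBBBBBB
BBBBBBB
YYBBBBB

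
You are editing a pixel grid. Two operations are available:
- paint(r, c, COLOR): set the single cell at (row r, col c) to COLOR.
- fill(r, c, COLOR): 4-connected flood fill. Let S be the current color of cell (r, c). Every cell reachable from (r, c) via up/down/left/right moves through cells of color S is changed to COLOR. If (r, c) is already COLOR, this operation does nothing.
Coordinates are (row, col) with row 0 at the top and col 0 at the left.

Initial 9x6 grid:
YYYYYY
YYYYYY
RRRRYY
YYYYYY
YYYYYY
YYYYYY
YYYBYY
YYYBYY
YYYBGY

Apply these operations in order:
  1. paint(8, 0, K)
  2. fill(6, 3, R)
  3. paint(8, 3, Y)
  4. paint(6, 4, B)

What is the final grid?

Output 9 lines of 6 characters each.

Answer: YYYYYY
YYYYYY
RRRRYY
YYYYYY
YYYYYY
YYYYYY
YYYRBY
YYYRYY
KYYYGY

Derivation:
After op 1 paint(8,0,K):
YYYYYY
YYYYYY
RRRRYY
YYYYYY
YYYYYY
YYYYYY
YYYBYY
YYYBYY
KYYBGY
After op 2 fill(6,3,R) [3 cells changed]:
YYYYYY
YYYYYY
RRRRYY
YYYYYY
YYYYYY
YYYYYY
YYYRYY
YYYRYY
KYYRGY
After op 3 paint(8,3,Y):
YYYYYY
YYYYYY
RRRRYY
YYYYYY
YYYYYY
YYYYYY
YYYRYY
YYYRYY
KYYYGY
After op 4 paint(6,4,B):
YYYYYY
YYYYYY
RRRRYY
YYYYYY
YYYYYY
YYYYYY
YYYRBY
YYYRYY
KYYYGY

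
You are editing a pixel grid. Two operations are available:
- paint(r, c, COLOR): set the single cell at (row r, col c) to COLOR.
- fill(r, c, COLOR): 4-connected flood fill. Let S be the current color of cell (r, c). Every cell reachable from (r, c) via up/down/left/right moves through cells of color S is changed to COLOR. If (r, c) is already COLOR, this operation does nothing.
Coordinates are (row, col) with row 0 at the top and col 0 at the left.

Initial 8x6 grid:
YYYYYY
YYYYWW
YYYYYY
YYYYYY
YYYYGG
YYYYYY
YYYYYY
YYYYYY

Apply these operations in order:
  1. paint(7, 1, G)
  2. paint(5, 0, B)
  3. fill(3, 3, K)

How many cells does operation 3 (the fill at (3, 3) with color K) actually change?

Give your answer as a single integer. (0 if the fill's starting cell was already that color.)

After op 1 paint(7,1,G):
YYYYYY
YYYYWW
YYYYYY
YYYYYY
YYYYGG
YYYYYY
YYYYYY
YGYYYY
After op 2 paint(5,0,B):
YYYYYY
YYYYWW
YYYYYY
YYYYYY
YYYYGG
BYYYYY
YYYYYY
YGYYYY
After op 3 fill(3,3,K) [42 cells changed]:
KKKKKK
KKKKWW
KKKKKK
KKKKKK
KKKKGG
BKKKKK
KKKKKK
KGKKKK

Answer: 42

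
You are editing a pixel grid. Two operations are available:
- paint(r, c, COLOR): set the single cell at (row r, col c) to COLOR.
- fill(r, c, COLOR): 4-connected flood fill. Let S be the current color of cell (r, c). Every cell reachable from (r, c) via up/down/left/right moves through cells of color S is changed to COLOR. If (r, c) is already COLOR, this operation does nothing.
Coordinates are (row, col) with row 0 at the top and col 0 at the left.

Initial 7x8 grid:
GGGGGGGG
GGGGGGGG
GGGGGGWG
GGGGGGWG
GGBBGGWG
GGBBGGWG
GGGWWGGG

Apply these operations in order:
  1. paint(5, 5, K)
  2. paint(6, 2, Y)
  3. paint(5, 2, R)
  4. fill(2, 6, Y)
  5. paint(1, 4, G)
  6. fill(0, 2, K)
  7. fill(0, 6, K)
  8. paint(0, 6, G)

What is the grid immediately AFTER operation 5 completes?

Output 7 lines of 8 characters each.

After op 1 paint(5,5,K):
GGGGGGGG
GGGGGGGG
GGGGGGWG
GGGGGGWG
GGBBGGWG
GGBBGKWG
GGGWWGGG
After op 2 paint(6,2,Y):
GGGGGGGG
GGGGGGGG
GGGGGGWG
GGGGGGWG
GGBBGGWG
GGBBGKWG
GGYWWGGG
After op 3 paint(5,2,R):
GGGGGGGG
GGGGGGGG
GGGGGGWG
GGGGGGWG
GGBBGGWG
GGRBGKWG
GGYWWGGG
After op 4 fill(2,6,Y) [4 cells changed]:
GGGGGGGG
GGGGGGGG
GGGGGGYG
GGGGGGYG
GGBBGGYG
GGRBGKYG
GGYWWGGG
After op 5 paint(1,4,G):
GGGGGGGG
GGGGGGGG
GGGGGGYG
GGGGGGYG
GGBBGGYG
GGRBGKYG
GGYWWGGG

Answer: GGGGGGGG
GGGGGGGG
GGGGGGYG
GGGGGGYG
GGBBGGYG
GGRBGKYG
GGYWWGGG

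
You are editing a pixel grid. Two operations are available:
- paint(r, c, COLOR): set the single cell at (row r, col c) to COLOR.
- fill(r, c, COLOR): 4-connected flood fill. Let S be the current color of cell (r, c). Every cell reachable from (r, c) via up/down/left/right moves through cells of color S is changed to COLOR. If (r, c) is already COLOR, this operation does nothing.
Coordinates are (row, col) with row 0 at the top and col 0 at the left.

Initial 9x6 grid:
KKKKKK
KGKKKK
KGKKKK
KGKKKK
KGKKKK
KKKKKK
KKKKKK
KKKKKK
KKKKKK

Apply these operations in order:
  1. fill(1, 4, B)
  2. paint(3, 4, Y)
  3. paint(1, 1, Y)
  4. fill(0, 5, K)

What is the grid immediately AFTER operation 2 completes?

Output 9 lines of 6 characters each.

After op 1 fill(1,4,B) [50 cells changed]:
BBBBBB
BGBBBB
BGBBBB
BGBBBB
BGBBBB
BBBBBB
BBBBBB
BBBBBB
BBBBBB
After op 2 paint(3,4,Y):
BBBBBB
BGBBBB
BGBBBB
BGBBYB
BGBBBB
BBBBBB
BBBBBB
BBBBBB
BBBBBB

Answer: BBBBBB
BGBBBB
BGBBBB
BGBBYB
BGBBBB
BBBBBB
BBBBBB
BBBBBB
BBBBBB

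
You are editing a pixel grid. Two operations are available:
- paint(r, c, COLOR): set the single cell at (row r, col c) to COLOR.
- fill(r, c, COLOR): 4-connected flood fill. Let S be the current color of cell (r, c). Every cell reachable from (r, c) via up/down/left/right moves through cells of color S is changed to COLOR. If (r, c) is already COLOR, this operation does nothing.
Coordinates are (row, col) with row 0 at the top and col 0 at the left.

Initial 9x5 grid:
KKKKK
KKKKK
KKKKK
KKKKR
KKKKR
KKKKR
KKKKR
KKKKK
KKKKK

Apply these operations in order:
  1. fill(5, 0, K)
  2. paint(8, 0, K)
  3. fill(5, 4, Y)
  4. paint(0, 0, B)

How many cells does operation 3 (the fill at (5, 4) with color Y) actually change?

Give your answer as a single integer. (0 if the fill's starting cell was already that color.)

After op 1 fill(5,0,K) [0 cells changed]:
KKKKK
KKKKK
KKKKK
KKKKR
KKKKR
KKKKR
KKKKR
KKKKK
KKKKK
After op 2 paint(8,0,K):
KKKKK
KKKKK
KKKKK
KKKKR
KKKKR
KKKKR
KKKKR
KKKKK
KKKKK
After op 3 fill(5,4,Y) [4 cells changed]:
KKKKK
KKKKK
KKKKK
KKKKY
KKKKY
KKKKY
KKKKY
KKKKK
KKKKK

Answer: 4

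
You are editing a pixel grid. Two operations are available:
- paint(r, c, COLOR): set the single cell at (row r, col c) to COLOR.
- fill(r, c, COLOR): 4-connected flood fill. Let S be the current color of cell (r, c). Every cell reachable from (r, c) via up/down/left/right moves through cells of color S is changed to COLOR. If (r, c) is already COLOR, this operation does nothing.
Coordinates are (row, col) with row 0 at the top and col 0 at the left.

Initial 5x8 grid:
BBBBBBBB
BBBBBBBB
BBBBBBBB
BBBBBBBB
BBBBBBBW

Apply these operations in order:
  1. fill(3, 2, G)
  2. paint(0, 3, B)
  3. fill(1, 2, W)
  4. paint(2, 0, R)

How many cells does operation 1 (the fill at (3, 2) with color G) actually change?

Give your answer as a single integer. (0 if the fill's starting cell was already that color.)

Answer: 39

Derivation:
After op 1 fill(3,2,G) [39 cells changed]:
GGGGGGGG
GGGGGGGG
GGGGGGGG
GGGGGGGG
GGGGGGGW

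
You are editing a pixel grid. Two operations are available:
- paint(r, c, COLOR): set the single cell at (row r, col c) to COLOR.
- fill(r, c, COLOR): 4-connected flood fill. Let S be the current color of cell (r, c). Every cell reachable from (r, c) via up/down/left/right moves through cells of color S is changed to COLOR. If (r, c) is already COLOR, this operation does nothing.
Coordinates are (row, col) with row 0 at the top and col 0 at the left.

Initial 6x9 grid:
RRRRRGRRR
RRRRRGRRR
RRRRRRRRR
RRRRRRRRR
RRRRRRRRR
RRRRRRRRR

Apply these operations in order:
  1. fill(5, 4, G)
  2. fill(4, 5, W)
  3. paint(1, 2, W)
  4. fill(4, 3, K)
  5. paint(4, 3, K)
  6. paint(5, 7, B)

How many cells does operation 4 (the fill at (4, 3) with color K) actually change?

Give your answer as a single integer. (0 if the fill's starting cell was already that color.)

After op 1 fill(5,4,G) [52 cells changed]:
GGGGGGGGG
GGGGGGGGG
GGGGGGGGG
GGGGGGGGG
GGGGGGGGG
GGGGGGGGG
After op 2 fill(4,5,W) [54 cells changed]:
WWWWWWWWW
WWWWWWWWW
WWWWWWWWW
WWWWWWWWW
WWWWWWWWW
WWWWWWWWW
After op 3 paint(1,2,W):
WWWWWWWWW
WWWWWWWWW
WWWWWWWWW
WWWWWWWWW
WWWWWWWWW
WWWWWWWWW
After op 4 fill(4,3,K) [54 cells changed]:
KKKKKKKKK
KKKKKKKKK
KKKKKKKKK
KKKKKKKKK
KKKKKKKKK
KKKKKKKKK

Answer: 54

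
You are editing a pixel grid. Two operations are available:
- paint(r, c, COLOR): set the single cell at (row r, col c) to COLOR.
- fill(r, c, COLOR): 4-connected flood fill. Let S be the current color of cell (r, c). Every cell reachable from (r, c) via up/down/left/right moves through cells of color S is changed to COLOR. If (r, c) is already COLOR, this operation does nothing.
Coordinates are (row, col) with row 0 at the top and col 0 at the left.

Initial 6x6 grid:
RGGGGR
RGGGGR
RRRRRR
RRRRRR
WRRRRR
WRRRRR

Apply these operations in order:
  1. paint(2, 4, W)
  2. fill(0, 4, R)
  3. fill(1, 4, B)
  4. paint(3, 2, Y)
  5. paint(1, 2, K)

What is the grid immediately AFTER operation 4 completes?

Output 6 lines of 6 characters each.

Answer: BBBBBB
BBBBBB
BBBBWB
BBYBBB
WBBBBB
WBBBBB

Derivation:
After op 1 paint(2,4,W):
RGGGGR
RGGGGR
RRRRWR
RRRRRR
WRRRRR
WRRRRR
After op 2 fill(0,4,R) [8 cells changed]:
RRRRRR
RRRRRR
RRRRWR
RRRRRR
WRRRRR
WRRRRR
After op 3 fill(1,4,B) [33 cells changed]:
BBBBBB
BBBBBB
BBBBWB
BBBBBB
WBBBBB
WBBBBB
After op 4 paint(3,2,Y):
BBBBBB
BBBBBB
BBBBWB
BBYBBB
WBBBBB
WBBBBB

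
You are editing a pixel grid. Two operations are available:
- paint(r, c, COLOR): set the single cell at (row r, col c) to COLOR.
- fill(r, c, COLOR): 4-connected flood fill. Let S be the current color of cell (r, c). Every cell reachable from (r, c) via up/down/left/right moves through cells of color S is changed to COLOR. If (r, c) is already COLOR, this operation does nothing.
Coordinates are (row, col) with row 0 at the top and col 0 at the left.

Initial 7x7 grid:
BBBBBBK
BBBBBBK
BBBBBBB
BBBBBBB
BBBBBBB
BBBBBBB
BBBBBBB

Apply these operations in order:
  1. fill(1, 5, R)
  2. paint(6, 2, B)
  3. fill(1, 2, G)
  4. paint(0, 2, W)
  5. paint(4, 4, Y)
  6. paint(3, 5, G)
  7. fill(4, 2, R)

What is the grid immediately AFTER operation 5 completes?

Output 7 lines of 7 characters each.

Answer: GGWGGGK
GGGGGGK
GGGGGGG
GGGGGGG
GGGGYGG
GGGGGGG
GGBGGGG

Derivation:
After op 1 fill(1,5,R) [47 cells changed]:
RRRRRRK
RRRRRRK
RRRRRRR
RRRRRRR
RRRRRRR
RRRRRRR
RRRRRRR
After op 2 paint(6,2,B):
RRRRRRK
RRRRRRK
RRRRRRR
RRRRRRR
RRRRRRR
RRRRRRR
RRBRRRR
After op 3 fill(1,2,G) [46 cells changed]:
GGGGGGK
GGGGGGK
GGGGGGG
GGGGGGG
GGGGGGG
GGGGGGG
GGBGGGG
After op 4 paint(0,2,W):
GGWGGGK
GGGGGGK
GGGGGGG
GGGGGGG
GGGGGGG
GGGGGGG
GGBGGGG
After op 5 paint(4,4,Y):
GGWGGGK
GGGGGGK
GGGGGGG
GGGGGGG
GGGGYGG
GGGGGGG
GGBGGGG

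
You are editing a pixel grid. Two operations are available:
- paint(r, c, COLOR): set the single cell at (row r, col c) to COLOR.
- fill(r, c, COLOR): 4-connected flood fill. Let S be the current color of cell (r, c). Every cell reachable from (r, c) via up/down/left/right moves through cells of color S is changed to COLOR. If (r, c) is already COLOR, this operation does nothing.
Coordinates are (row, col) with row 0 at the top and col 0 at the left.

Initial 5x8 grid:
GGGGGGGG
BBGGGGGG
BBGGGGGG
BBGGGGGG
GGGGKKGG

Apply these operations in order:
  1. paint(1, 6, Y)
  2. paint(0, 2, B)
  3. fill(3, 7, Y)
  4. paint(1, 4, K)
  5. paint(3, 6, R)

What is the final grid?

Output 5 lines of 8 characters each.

After op 1 paint(1,6,Y):
GGGGGGGG
BBGGGGYG
BBGGGGGG
BBGGGGGG
GGGGKKGG
After op 2 paint(0,2,B):
GGBGGGGG
BBGGGGYG
BBGGGGGG
BBGGGGGG
GGGGKKGG
After op 3 fill(3,7,Y) [28 cells changed]:
GGBYYYYY
BBYYYYYY
BBYYYYYY
BBYYYYYY
YYYYKKYY
After op 4 paint(1,4,K):
GGBYYYYY
BBYYKYYY
BBYYYYYY
BBYYYYYY
YYYYKKYY
After op 5 paint(3,6,R):
GGBYYYYY
BBYYKYYY
BBYYYYYY
BBYYYYRY
YYYYKKYY

Answer: GGBYYYYY
BBYYKYYY
BBYYYYYY
BBYYYYRY
YYYYKKYY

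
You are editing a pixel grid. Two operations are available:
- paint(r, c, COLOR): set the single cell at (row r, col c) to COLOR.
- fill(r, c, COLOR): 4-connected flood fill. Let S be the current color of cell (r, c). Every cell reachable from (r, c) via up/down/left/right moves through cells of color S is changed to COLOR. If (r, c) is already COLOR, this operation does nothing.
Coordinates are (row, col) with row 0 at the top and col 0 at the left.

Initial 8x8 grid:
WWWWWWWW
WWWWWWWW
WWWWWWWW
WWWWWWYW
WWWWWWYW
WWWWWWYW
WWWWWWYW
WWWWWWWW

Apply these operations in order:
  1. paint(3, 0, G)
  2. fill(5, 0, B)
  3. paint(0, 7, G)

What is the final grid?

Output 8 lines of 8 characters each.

After op 1 paint(3,0,G):
WWWWWWWW
WWWWWWWW
WWWWWWWW
GWWWWWYW
WWWWWWYW
WWWWWWYW
WWWWWWYW
WWWWWWWW
After op 2 fill(5,0,B) [59 cells changed]:
BBBBBBBB
BBBBBBBB
BBBBBBBB
GBBBBBYB
BBBBBBYB
BBBBBBYB
BBBBBBYB
BBBBBBBB
After op 3 paint(0,7,G):
BBBBBBBG
BBBBBBBB
BBBBBBBB
GBBBBBYB
BBBBBBYB
BBBBBBYB
BBBBBBYB
BBBBBBBB

Answer: BBBBBBBG
BBBBBBBB
BBBBBBBB
GBBBBBYB
BBBBBBYB
BBBBBBYB
BBBBBBYB
BBBBBBBB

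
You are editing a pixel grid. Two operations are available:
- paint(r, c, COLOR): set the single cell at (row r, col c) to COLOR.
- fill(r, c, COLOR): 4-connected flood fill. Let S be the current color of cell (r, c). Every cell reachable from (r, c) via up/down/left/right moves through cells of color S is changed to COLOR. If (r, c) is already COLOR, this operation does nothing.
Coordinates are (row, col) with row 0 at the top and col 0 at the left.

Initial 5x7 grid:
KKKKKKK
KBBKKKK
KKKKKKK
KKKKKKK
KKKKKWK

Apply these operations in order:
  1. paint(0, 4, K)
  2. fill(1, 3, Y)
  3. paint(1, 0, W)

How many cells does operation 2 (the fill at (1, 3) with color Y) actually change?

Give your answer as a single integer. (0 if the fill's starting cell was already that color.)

After op 1 paint(0,4,K):
KKKKKKK
KBBKKKK
KKKKKKK
KKKKKKK
KKKKKWK
After op 2 fill(1,3,Y) [32 cells changed]:
YYYYYYY
YBBYYYY
YYYYYYY
YYYYYYY
YYYYYWY

Answer: 32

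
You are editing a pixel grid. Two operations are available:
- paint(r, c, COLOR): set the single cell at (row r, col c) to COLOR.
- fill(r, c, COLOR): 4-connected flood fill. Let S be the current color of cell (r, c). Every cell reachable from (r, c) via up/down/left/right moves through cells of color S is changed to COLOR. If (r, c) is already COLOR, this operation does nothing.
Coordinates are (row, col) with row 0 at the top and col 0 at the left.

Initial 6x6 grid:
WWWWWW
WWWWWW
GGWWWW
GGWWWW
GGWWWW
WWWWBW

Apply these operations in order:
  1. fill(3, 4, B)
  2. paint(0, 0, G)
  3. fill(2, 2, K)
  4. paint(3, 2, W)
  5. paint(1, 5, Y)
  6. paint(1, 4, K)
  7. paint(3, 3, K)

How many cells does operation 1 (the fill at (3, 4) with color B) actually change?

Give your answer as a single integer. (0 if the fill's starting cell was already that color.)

Answer: 29

Derivation:
After op 1 fill(3,4,B) [29 cells changed]:
BBBBBB
BBBBBB
GGBBBB
GGBBBB
GGBBBB
BBBBBB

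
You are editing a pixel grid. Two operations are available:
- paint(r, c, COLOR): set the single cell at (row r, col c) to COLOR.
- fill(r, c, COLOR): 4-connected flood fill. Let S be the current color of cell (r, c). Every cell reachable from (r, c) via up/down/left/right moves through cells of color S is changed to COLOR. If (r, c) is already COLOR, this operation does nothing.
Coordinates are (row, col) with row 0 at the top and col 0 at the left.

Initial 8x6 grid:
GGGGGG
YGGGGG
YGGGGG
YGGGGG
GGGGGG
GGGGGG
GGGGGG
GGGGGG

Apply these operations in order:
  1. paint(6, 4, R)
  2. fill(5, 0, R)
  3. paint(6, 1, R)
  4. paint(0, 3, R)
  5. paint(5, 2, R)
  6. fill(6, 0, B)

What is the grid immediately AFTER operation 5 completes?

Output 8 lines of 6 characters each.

After op 1 paint(6,4,R):
GGGGGG
YGGGGG
YGGGGG
YGGGGG
GGGGGG
GGGGGG
GGGGRG
GGGGGG
After op 2 fill(5,0,R) [44 cells changed]:
RRRRRR
YRRRRR
YRRRRR
YRRRRR
RRRRRR
RRRRRR
RRRRRR
RRRRRR
After op 3 paint(6,1,R):
RRRRRR
YRRRRR
YRRRRR
YRRRRR
RRRRRR
RRRRRR
RRRRRR
RRRRRR
After op 4 paint(0,3,R):
RRRRRR
YRRRRR
YRRRRR
YRRRRR
RRRRRR
RRRRRR
RRRRRR
RRRRRR
After op 5 paint(5,2,R):
RRRRRR
YRRRRR
YRRRRR
YRRRRR
RRRRRR
RRRRRR
RRRRRR
RRRRRR

Answer: RRRRRR
YRRRRR
YRRRRR
YRRRRR
RRRRRR
RRRRRR
RRRRRR
RRRRRR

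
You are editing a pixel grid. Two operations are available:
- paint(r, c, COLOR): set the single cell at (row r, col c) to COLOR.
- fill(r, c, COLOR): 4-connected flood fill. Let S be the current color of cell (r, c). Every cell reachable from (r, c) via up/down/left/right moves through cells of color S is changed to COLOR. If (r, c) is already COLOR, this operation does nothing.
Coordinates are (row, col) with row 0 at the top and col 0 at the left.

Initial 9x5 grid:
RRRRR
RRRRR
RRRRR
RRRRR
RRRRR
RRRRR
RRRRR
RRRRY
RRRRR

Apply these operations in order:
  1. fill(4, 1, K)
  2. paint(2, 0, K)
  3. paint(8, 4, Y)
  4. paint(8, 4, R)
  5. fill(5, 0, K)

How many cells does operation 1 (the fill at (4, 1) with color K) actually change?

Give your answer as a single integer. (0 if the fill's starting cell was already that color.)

After op 1 fill(4,1,K) [44 cells changed]:
KKKKK
KKKKK
KKKKK
KKKKK
KKKKK
KKKKK
KKKKK
KKKKY
KKKKK

Answer: 44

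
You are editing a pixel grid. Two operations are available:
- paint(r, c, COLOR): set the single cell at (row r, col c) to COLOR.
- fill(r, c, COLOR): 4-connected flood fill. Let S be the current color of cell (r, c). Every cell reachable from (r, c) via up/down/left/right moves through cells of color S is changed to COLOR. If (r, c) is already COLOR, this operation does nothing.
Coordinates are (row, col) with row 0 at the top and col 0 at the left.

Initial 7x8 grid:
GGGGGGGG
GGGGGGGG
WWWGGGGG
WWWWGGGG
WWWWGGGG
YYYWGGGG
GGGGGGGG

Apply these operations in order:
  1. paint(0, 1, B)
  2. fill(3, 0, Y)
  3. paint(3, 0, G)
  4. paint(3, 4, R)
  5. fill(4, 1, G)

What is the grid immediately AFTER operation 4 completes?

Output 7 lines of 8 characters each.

After op 1 paint(0,1,B):
GBGGGGGG
GGGGGGGG
WWWGGGGG
WWWWGGGG
WWWWGGGG
YYYWGGGG
GGGGGGGG
After op 2 fill(3,0,Y) [12 cells changed]:
GBGGGGGG
GGGGGGGG
YYYGGGGG
YYYYGGGG
YYYYGGGG
YYYYGGGG
GGGGGGGG
After op 3 paint(3,0,G):
GBGGGGGG
GGGGGGGG
YYYGGGGG
GYYYGGGG
YYYYGGGG
YYYYGGGG
GGGGGGGG
After op 4 paint(3,4,R):
GBGGGGGG
GGGGGGGG
YYYGGGGG
GYYYRGGG
YYYYGGGG
YYYYGGGG
GGGGGGGG

Answer: GBGGGGGG
GGGGGGGG
YYYGGGGG
GYYYRGGG
YYYYGGGG
YYYYGGGG
GGGGGGGG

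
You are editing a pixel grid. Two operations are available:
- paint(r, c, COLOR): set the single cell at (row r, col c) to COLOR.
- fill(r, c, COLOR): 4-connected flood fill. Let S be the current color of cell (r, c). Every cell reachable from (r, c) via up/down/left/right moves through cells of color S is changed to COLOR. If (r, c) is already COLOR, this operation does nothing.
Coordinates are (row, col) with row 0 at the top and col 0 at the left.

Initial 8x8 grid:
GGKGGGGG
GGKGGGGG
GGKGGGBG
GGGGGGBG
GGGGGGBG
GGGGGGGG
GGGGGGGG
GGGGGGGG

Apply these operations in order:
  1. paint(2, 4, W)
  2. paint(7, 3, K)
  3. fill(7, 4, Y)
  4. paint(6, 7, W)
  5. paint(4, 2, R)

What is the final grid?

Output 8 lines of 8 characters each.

Answer: YYKYYYYY
YYKYYYYY
YYKYWYBY
YYYYYYBY
YYRYYYBY
YYYYYYYY
YYYYYYYW
YYYKYYYY

Derivation:
After op 1 paint(2,4,W):
GGKGGGGG
GGKGGGGG
GGKGWGBG
GGGGGGBG
GGGGGGBG
GGGGGGGG
GGGGGGGG
GGGGGGGG
After op 2 paint(7,3,K):
GGKGGGGG
GGKGGGGG
GGKGWGBG
GGGGGGBG
GGGGGGBG
GGGGGGGG
GGGGGGGG
GGGKGGGG
After op 3 fill(7,4,Y) [56 cells changed]:
YYKYYYYY
YYKYYYYY
YYKYWYBY
YYYYYYBY
YYYYYYBY
YYYYYYYY
YYYYYYYY
YYYKYYYY
After op 4 paint(6,7,W):
YYKYYYYY
YYKYYYYY
YYKYWYBY
YYYYYYBY
YYYYYYBY
YYYYYYYY
YYYYYYYW
YYYKYYYY
After op 5 paint(4,2,R):
YYKYYYYY
YYKYYYYY
YYKYWYBY
YYYYYYBY
YYRYYYBY
YYYYYYYY
YYYYYYYW
YYYKYYYY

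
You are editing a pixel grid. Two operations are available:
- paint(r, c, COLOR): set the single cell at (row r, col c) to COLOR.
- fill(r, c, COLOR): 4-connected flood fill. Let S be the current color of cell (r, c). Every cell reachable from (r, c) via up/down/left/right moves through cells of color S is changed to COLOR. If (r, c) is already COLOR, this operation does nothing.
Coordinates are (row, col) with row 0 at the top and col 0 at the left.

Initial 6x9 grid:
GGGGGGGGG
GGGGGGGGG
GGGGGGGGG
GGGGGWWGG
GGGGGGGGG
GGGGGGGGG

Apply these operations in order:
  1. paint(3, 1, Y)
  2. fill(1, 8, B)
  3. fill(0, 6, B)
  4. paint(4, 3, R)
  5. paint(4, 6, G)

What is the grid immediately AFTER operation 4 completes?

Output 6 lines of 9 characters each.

Answer: BBBBBBBBB
BBBBBBBBB
BBBBBBBBB
BYBBBWWBB
BBBRBBBBB
BBBBBBBBB

Derivation:
After op 1 paint(3,1,Y):
GGGGGGGGG
GGGGGGGGG
GGGGGGGGG
GYGGGWWGG
GGGGGGGGG
GGGGGGGGG
After op 2 fill(1,8,B) [51 cells changed]:
BBBBBBBBB
BBBBBBBBB
BBBBBBBBB
BYBBBWWBB
BBBBBBBBB
BBBBBBBBB
After op 3 fill(0,6,B) [0 cells changed]:
BBBBBBBBB
BBBBBBBBB
BBBBBBBBB
BYBBBWWBB
BBBBBBBBB
BBBBBBBBB
After op 4 paint(4,3,R):
BBBBBBBBB
BBBBBBBBB
BBBBBBBBB
BYBBBWWBB
BBBRBBBBB
BBBBBBBBB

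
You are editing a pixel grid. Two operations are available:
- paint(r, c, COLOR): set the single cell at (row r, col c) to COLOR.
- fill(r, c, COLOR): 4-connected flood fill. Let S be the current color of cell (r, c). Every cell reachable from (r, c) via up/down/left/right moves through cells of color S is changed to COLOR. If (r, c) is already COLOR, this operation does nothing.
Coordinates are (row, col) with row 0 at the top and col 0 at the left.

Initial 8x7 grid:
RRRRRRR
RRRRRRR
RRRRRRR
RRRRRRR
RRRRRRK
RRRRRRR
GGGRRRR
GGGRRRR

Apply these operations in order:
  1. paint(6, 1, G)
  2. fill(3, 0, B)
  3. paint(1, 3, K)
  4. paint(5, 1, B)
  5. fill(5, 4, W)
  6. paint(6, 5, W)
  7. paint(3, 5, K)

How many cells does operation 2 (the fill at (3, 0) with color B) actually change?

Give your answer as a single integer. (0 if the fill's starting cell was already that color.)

Answer: 49

Derivation:
After op 1 paint(6,1,G):
RRRRRRR
RRRRRRR
RRRRRRR
RRRRRRR
RRRRRRK
RRRRRRR
GGGRRRR
GGGRRRR
After op 2 fill(3,0,B) [49 cells changed]:
BBBBBBB
BBBBBBB
BBBBBBB
BBBBBBB
BBBBBBK
BBBBBBB
GGGBBBB
GGGBBBB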